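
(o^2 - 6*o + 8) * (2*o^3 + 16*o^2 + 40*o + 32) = 2*o^5 + 4*o^4 - 40*o^3 - 80*o^2 + 128*o + 256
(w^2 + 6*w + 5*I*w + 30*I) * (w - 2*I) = w^3 + 6*w^2 + 3*I*w^2 + 10*w + 18*I*w + 60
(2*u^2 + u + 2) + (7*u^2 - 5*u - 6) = 9*u^2 - 4*u - 4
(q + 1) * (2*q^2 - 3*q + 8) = 2*q^3 - q^2 + 5*q + 8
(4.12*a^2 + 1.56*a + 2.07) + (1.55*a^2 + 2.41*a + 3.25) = 5.67*a^2 + 3.97*a + 5.32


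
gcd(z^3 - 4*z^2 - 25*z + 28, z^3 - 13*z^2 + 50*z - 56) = z - 7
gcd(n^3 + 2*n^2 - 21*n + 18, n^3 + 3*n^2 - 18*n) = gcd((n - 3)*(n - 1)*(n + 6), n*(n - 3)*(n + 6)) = n^2 + 3*n - 18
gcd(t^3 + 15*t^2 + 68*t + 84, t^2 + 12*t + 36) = t + 6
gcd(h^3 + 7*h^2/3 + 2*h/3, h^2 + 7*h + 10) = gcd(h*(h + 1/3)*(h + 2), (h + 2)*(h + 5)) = h + 2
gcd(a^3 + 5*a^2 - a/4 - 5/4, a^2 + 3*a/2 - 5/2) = 1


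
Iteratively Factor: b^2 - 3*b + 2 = (b - 1)*(b - 2)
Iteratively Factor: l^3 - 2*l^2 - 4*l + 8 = (l + 2)*(l^2 - 4*l + 4) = (l - 2)*(l + 2)*(l - 2)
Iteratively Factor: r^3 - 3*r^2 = (r)*(r^2 - 3*r) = r*(r - 3)*(r)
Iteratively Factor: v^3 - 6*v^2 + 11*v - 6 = (v - 1)*(v^2 - 5*v + 6) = (v - 2)*(v - 1)*(v - 3)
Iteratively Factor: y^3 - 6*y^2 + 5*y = (y - 5)*(y^2 - y) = y*(y - 5)*(y - 1)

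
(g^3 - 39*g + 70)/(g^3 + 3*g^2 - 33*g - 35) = (g - 2)/(g + 1)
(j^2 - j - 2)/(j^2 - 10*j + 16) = (j + 1)/(j - 8)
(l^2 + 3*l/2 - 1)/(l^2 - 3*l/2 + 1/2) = (l + 2)/(l - 1)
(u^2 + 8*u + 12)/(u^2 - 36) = (u + 2)/(u - 6)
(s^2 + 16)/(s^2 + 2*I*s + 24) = (s + 4*I)/(s + 6*I)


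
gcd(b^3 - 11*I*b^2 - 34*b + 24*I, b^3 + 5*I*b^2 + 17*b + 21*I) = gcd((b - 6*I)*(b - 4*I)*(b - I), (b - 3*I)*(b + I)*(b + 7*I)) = 1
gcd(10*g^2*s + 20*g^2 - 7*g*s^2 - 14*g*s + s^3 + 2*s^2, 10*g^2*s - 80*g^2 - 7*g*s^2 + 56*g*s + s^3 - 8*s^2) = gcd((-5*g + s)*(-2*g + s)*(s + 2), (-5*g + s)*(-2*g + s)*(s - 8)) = 10*g^2 - 7*g*s + s^2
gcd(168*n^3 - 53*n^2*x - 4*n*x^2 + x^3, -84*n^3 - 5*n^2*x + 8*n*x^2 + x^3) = -21*n^2 + 4*n*x + x^2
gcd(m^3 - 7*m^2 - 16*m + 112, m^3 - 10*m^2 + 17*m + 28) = m^2 - 11*m + 28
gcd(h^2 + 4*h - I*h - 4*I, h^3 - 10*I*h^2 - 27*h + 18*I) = h - I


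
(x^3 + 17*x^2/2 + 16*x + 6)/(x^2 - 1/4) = 2*(x^2 + 8*x + 12)/(2*x - 1)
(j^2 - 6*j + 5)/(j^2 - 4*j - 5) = (j - 1)/(j + 1)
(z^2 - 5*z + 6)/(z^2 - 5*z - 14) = (-z^2 + 5*z - 6)/(-z^2 + 5*z + 14)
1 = 1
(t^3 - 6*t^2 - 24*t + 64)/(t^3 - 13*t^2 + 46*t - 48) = (t + 4)/(t - 3)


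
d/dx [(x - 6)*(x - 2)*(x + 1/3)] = 3*x^2 - 46*x/3 + 28/3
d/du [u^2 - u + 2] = 2*u - 1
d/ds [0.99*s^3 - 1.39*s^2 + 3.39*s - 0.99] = 2.97*s^2 - 2.78*s + 3.39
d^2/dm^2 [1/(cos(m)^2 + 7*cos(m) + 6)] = (-4*sin(m)^4 + 27*sin(m)^2 + 273*cos(m)/4 - 21*cos(3*m)/4 + 63)/((cos(m) + 1)^3*(cos(m) + 6)^3)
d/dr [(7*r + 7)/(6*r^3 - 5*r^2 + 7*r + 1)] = 7*(-12*r^3 - 13*r^2 + 10*r - 6)/(36*r^6 - 60*r^5 + 109*r^4 - 58*r^3 + 39*r^2 + 14*r + 1)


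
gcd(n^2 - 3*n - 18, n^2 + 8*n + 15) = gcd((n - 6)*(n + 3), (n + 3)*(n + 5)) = n + 3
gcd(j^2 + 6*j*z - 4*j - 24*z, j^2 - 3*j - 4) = j - 4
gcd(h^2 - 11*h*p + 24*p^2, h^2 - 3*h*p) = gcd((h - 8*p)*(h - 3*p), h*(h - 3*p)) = -h + 3*p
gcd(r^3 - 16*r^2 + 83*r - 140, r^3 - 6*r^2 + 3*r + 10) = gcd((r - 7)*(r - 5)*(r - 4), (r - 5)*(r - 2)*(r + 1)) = r - 5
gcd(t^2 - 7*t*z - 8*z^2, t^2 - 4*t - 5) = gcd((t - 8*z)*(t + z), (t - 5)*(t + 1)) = 1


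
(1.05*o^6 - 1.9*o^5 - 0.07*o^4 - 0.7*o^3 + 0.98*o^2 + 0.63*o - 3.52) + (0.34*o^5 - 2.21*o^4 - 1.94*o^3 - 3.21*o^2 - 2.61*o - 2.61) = 1.05*o^6 - 1.56*o^5 - 2.28*o^4 - 2.64*o^3 - 2.23*o^2 - 1.98*o - 6.13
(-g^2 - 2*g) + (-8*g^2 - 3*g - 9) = -9*g^2 - 5*g - 9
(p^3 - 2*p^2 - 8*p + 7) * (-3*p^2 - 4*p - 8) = -3*p^5 + 2*p^4 + 24*p^3 + 27*p^2 + 36*p - 56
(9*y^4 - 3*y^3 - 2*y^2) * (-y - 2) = -9*y^5 - 15*y^4 + 8*y^3 + 4*y^2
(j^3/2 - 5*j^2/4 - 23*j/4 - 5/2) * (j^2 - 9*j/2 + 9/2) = j^5/2 - 7*j^4/2 + 17*j^3/8 + 71*j^2/4 - 117*j/8 - 45/4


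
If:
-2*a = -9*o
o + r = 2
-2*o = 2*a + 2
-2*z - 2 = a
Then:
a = -9/11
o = -2/11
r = 24/11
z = -13/22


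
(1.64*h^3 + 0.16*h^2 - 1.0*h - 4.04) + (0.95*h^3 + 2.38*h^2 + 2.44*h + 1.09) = 2.59*h^3 + 2.54*h^2 + 1.44*h - 2.95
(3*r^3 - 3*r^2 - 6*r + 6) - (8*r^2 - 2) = 3*r^3 - 11*r^2 - 6*r + 8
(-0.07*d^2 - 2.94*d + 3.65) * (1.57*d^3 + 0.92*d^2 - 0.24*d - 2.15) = -0.1099*d^5 - 4.6802*d^4 + 3.0425*d^3 + 4.2141*d^2 + 5.445*d - 7.8475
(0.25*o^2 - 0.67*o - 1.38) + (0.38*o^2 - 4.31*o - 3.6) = 0.63*o^2 - 4.98*o - 4.98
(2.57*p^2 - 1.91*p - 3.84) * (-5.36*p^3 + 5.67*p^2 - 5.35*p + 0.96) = -13.7752*p^5 + 24.8095*p^4 - 3.9968*p^3 - 9.0871*p^2 + 18.7104*p - 3.6864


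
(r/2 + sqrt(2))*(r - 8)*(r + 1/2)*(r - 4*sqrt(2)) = r^4/2 - 15*r^3/4 - sqrt(2)*r^3 - 10*r^2 + 15*sqrt(2)*r^2/2 + 4*sqrt(2)*r + 60*r + 32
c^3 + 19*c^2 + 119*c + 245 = (c + 5)*(c + 7)^2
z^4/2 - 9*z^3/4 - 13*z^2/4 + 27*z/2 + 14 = (z/2 + 1/2)*(z - 4)*(z - 7/2)*(z + 2)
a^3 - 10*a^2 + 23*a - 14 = (a - 7)*(a - 2)*(a - 1)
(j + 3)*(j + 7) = j^2 + 10*j + 21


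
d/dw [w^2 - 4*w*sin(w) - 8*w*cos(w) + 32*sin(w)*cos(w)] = 8*w*sin(w) - 4*w*cos(w) + 2*w - 4*sin(w) - 8*cos(w) + 32*cos(2*w)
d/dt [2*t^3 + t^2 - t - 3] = 6*t^2 + 2*t - 1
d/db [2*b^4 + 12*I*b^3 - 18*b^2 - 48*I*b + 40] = 8*b^3 + 36*I*b^2 - 36*b - 48*I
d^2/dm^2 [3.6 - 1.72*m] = 0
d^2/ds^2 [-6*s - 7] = 0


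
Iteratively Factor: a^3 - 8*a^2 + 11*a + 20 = (a - 5)*(a^2 - 3*a - 4) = (a - 5)*(a - 4)*(a + 1)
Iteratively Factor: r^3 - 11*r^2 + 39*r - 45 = (r - 3)*(r^2 - 8*r + 15) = (r - 5)*(r - 3)*(r - 3)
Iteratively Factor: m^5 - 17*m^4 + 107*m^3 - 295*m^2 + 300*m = (m)*(m^4 - 17*m^3 + 107*m^2 - 295*m + 300) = m*(m - 3)*(m^3 - 14*m^2 + 65*m - 100) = m*(m - 4)*(m - 3)*(m^2 - 10*m + 25) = m*(m - 5)*(m - 4)*(m - 3)*(m - 5)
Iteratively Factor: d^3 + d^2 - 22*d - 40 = (d + 4)*(d^2 - 3*d - 10) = (d - 5)*(d + 4)*(d + 2)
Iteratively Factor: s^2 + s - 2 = (s + 2)*(s - 1)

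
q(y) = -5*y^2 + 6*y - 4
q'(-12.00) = 126.00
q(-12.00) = -796.00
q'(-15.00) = 156.00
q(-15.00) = -1219.00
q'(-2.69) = 32.90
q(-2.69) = -56.32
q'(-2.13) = 27.30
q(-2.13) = -39.46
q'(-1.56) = 21.60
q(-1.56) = -25.53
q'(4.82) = -42.20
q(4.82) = -91.24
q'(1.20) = -6.00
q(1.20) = -4.00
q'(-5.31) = 59.10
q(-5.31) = -176.84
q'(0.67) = -0.70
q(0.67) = -2.22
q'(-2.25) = 28.50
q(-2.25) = -42.81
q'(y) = 6 - 10*y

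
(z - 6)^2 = z^2 - 12*z + 36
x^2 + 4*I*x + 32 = (x - 4*I)*(x + 8*I)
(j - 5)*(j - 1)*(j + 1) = j^3 - 5*j^2 - j + 5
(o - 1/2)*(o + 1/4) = o^2 - o/4 - 1/8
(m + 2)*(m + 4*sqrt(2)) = m^2 + 2*m + 4*sqrt(2)*m + 8*sqrt(2)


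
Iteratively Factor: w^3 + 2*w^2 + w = (w + 1)*(w^2 + w) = (w + 1)^2*(w)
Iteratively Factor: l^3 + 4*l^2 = (l + 4)*(l^2) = l*(l + 4)*(l)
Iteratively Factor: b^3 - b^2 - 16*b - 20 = (b + 2)*(b^2 - 3*b - 10) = (b + 2)^2*(b - 5)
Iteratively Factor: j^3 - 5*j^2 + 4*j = (j)*(j^2 - 5*j + 4) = j*(j - 1)*(j - 4)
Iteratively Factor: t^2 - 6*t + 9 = (t - 3)*(t - 3)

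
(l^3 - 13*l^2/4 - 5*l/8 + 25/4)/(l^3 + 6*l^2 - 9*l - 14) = (8*l^2 - 10*l - 25)/(8*(l^2 + 8*l + 7))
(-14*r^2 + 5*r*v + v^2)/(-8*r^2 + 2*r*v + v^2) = (7*r + v)/(4*r + v)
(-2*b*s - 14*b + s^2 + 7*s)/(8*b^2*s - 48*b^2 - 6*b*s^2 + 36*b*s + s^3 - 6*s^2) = (s + 7)/(-4*b*s + 24*b + s^2 - 6*s)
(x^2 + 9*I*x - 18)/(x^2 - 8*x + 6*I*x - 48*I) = (x + 3*I)/(x - 8)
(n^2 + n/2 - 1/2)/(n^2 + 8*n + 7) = (n - 1/2)/(n + 7)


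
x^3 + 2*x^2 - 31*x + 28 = (x - 4)*(x - 1)*(x + 7)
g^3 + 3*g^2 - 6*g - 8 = (g - 2)*(g + 1)*(g + 4)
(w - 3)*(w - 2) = w^2 - 5*w + 6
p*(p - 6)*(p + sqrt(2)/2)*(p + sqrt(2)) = p^4 - 6*p^3 + 3*sqrt(2)*p^3/2 - 9*sqrt(2)*p^2 + p^2 - 6*p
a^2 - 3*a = a*(a - 3)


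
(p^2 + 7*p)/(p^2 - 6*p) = (p + 7)/(p - 6)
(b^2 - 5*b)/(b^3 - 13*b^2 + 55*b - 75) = b/(b^2 - 8*b + 15)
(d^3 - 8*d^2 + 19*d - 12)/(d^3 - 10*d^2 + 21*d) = (d^2 - 5*d + 4)/(d*(d - 7))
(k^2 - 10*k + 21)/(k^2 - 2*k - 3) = (k - 7)/(k + 1)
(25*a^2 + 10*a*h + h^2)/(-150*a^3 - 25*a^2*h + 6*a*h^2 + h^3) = (-5*a - h)/(30*a^2 - a*h - h^2)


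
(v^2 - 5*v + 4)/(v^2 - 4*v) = (v - 1)/v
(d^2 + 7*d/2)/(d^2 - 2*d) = (d + 7/2)/(d - 2)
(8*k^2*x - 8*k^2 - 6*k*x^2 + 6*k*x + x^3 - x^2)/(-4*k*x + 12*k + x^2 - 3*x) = (-2*k*x + 2*k + x^2 - x)/(x - 3)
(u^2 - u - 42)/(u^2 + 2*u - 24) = (u - 7)/(u - 4)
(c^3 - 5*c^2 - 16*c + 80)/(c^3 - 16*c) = (c - 5)/c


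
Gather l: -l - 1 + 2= 1 - l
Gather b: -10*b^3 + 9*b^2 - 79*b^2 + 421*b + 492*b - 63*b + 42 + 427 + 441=-10*b^3 - 70*b^2 + 850*b + 910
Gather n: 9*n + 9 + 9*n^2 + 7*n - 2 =9*n^2 + 16*n + 7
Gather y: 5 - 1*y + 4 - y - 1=8 - 2*y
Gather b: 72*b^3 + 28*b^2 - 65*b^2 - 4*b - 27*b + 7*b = 72*b^3 - 37*b^2 - 24*b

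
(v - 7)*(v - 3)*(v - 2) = v^3 - 12*v^2 + 41*v - 42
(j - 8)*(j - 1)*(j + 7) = j^3 - 2*j^2 - 55*j + 56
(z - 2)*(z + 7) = z^2 + 5*z - 14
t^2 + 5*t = t*(t + 5)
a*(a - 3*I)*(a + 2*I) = a^3 - I*a^2 + 6*a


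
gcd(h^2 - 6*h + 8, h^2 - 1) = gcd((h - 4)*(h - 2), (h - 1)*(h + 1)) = 1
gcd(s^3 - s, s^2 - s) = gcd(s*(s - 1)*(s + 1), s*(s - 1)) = s^2 - s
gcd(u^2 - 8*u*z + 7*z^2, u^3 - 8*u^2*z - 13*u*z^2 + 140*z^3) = -u + 7*z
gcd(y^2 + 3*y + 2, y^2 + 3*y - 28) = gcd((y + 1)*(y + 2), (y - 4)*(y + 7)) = 1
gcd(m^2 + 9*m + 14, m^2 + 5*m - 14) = m + 7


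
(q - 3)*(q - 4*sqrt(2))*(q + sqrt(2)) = q^3 - 3*sqrt(2)*q^2 - 3*q^2 - 8*q + 9*sqrt(2)*q + 24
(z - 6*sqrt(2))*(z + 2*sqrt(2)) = z^2 - 4*sqrt(2)*z - 24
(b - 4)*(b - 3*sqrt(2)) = b^2 - 3*sqrt(2)*b - 4*b + 12*sqrt(2)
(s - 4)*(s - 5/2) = s^2 - 13*s/2 + 10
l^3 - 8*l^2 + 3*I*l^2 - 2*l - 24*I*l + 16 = (l - 8)*(l + I)*(l + 2*I)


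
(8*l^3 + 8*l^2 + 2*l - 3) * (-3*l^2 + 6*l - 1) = -24*l^5 + 24*l^4 + 34*l^3 + 13*l^2 - 20*l + 3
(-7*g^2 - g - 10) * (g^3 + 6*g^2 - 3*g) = -7*g^5 - 43*g^4 + 5*g^3 - 57*g^2 + 30*g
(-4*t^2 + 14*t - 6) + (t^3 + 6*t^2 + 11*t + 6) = t^3 + 2*t^2 + 25*t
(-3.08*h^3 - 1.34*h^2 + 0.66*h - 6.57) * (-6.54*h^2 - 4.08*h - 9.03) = 20.1432*h^5 + 21.33*h^4 + 28.9632*h^3 + 52.3752*h^2 + 20.8458*h + 59.3271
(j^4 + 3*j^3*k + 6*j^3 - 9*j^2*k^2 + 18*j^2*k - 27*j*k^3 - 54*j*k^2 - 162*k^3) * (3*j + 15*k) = 3*j^5 + 24*j^4*k + 18*j^4 + 18*j^3*k^2 + 144*j^3*k - 216*j^2*k^3 + 108*j^2*k^2 - 405*j*k^4 - 1296*j*k^3 - 2430*k^4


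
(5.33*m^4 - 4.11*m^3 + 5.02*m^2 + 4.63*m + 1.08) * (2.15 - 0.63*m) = -3.3579*m^5 + 14.0488*m^4 - 11.9991*m^3 + 7.8761*m^2 + 9.2741*m + 2.322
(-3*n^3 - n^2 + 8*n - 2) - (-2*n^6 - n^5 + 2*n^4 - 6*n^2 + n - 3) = 2*n^6 + n^5 - 2*n^4 - 3*n^3 + 5*n^2 + 7*n + 1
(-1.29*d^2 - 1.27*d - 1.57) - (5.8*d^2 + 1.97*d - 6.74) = -7.09*d^2 - 3.24*d + 5.17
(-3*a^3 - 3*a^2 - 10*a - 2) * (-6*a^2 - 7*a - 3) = 18*a^5 + 39*a^4 + 90*a^3 + 91*a^2 + 44*a + 6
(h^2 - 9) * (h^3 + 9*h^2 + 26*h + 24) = h^5 + 9*h^4 + 17*h^3 - 57*h^2 - 234*h - 216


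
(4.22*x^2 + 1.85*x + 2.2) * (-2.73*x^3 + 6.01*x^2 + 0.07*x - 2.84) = -11.5206*x^5 + 20.3117*x^4 + 5.4079*x^3 + 1.3667*x^2 - 5.1*x - 6.248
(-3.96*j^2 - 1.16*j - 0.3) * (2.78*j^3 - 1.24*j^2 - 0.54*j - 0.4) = -11.0088*j^5 + 1.6856*j^4 + 2.7428*j^3 + 2.5824*j^2 + 0.626*j + 0.12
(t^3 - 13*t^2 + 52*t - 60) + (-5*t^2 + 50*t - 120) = t^3 - 18*t^2 + 102*t - 180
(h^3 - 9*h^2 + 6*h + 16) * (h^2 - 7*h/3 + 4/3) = h^5 - 34*h^4/3 + 85*h^3/3 - 10*h^2 - 88*h/3 + 64/3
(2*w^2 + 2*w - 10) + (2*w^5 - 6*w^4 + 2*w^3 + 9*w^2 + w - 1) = 2*w^5 - 6*w^4 + 2*w^3 + 11*w^2 + 3*w - 11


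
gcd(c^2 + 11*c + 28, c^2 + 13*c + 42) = c + 7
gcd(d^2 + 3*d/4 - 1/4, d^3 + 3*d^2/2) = 1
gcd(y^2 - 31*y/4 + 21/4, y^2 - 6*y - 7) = y - 7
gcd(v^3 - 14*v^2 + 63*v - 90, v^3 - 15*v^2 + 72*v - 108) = v^2 - 9*v + 18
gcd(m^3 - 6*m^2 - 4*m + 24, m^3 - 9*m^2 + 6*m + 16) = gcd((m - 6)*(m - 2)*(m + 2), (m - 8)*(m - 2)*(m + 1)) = m - 2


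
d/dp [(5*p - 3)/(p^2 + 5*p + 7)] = (-5*p^2 + 6*p + 50)/(p^4 + 10*p^3 + 39*p^2 + 70*p + 49)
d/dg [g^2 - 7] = 2*g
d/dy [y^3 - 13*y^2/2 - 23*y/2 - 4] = 3*y^2 - 13*y - 23/2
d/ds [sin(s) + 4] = cos(s)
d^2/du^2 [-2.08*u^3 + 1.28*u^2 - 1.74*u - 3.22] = 2.56 - 12.48*u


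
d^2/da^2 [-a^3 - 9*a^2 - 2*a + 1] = -6*a - 18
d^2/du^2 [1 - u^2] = -2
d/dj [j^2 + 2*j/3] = 2*j + 2/3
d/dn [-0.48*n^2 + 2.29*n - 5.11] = 2.29 - 0.96*n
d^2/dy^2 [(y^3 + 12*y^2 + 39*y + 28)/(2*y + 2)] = 1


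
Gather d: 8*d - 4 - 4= 8*d - 8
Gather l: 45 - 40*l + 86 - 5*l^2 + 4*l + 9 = -5*l^2 - 36*l + 140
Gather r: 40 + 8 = 48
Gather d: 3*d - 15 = 3*d - 15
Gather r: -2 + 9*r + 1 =9*r - 1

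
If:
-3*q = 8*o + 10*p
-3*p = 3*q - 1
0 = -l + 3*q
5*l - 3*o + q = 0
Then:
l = -30/107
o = -160/321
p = 137/321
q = -10/107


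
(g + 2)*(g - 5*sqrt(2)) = g^2 - 5*sqrt(2)*g + 2*g - 10*sqrt(2)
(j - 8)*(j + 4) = j^2 - 4*j - 32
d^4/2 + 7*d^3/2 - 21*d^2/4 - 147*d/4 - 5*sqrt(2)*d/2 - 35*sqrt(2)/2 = (d/2 + sqrt(2))*(d + 7)*(d - 5*sqrt(2)/2)*(d + sqrt(2)/2)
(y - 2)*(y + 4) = y^2 + 2*y - 8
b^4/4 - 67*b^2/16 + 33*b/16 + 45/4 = (b/4 + 1)*(b - 3)*(b - 5/2)*(b + 3/2)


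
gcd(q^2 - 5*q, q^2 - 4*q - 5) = q - 5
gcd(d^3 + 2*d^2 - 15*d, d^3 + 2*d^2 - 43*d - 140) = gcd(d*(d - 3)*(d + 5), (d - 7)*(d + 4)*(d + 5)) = d + 5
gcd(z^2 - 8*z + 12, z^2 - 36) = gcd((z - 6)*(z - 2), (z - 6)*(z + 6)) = z - 6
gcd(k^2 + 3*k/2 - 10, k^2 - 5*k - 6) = 1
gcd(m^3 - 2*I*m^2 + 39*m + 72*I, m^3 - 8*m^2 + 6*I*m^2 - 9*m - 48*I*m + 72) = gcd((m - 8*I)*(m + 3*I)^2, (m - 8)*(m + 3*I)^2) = m^2 + 6*I*m - 9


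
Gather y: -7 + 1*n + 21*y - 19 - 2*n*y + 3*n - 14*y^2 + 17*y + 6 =4*n - 14*y^2 + y*(38 - 2*n) - 20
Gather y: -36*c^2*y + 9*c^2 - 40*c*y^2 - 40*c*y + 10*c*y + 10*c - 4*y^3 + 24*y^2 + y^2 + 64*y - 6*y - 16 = 9*c^2 + 10*c - 4*y^3 + y^2*(25 - 40*c) + y*(-36*c^2 - 30*c + 58) - 16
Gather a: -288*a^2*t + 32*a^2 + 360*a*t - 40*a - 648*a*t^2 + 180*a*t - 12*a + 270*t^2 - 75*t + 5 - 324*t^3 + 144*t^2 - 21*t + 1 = a^2*(32 - 288*t) + a*(-648*t^2 + 540*t - 52) - 324*t^3 + 414*t^2 - 96*t + 6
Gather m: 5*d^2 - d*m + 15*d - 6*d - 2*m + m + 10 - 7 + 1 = 5*d^2 + 9*d + m*(-d - 1) + 4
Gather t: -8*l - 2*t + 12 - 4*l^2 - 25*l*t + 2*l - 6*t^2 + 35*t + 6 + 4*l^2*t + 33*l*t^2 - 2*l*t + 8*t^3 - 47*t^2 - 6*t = -4*l^2 - 6*l + 8*t^3 + t^2*(33*l - 53) + t*(4*l^2 - 27*l + 27) + 18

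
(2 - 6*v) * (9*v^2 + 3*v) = -54*v^3 + 6*v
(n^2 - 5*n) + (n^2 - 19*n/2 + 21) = 2*n^2 - 29*n/2 + 21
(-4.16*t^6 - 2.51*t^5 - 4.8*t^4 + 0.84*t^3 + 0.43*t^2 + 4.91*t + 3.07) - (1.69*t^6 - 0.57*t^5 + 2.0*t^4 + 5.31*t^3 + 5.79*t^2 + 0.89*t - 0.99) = -5.85*t^6 - 1.94*t^5 - 6.8*t^4 - 4.47*t^3 - 5.36*t^2 + 4.02*t + 4.06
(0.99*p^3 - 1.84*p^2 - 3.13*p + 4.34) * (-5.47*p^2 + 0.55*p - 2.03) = -5.4153*p^5 + 10.6093*p^4 + 14.0994*p^3 - 21.7261*p^2 + 8.7409*p - 8.8102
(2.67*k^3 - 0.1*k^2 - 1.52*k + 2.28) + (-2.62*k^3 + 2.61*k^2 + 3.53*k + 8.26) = 0.0499999999999998*k^3 + 2.51*k^2 + 2.01*k + 10.54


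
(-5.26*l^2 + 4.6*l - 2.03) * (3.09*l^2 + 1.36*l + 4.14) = -16.2534*l^4 + 7.0604*l^3 - 21.7931*l^2 + 16.2832*l - 8.4042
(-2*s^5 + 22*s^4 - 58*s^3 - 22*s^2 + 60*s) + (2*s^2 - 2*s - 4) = -2*s^5 + 22*s^4 - 58*s^3 - 20*s^2 + 58*s - 4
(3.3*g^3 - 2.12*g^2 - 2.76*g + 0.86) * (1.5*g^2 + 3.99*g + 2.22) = 4.95*g^5 + 9.987*g^4 - 5.2728*g^3 - 14.4288*g^2 - 2.6958*g + 1.9092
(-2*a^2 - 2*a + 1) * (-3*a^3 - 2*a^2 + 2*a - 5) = 6*a^5 + 10*a^4 - 3*a^3 + 4*a^2 + 12*a - 5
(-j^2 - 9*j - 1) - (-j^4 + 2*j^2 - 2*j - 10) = j^4 - 3*j^2 - 7*j + 9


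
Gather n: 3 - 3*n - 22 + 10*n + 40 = 7*n + 21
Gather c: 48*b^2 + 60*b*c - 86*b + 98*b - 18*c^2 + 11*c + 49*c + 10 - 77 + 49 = 48*b^2 + 12*b - 18*c^2 + c*(60*b + 60) - 18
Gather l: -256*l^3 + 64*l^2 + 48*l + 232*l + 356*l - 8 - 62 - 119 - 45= -256*l^3 + 64*l^2 + 636*l - 234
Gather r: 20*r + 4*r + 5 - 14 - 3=24*r - 12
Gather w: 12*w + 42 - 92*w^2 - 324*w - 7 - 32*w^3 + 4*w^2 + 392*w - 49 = -32*w^3 - 88*w^2 + 80*w - 14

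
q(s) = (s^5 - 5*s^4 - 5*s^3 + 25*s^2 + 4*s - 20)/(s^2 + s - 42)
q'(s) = (-2*s - 1)*(s^5 - 5*s^4 - 5*s^3 + 25*s^2 + 4*s - 20)/(s^2 + s - 42)^2 + (5*s^4 - 20*s^3 - 15*s^2 + 50*s + 4)/(s^2 + s - 42)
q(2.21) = 0.27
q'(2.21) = 1.63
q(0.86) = 0.09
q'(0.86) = -0.64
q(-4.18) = 70.97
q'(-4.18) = -105.98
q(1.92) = -0.07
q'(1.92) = 0.78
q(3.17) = 3.48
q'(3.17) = 5.07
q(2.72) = 1.56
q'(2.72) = 3.44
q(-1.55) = -0.36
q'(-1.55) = 0.17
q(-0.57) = 0.33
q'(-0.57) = 0.59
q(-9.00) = -2874.67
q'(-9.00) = -104.84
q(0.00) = 0.48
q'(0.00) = -0.08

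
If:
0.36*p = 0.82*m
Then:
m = 0.439024390243902*p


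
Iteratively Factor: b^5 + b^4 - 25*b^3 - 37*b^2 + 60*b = (b - 1)*(b^4 + 2*b^3 - 23*b^2 - 60*b) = (b - 1)*(b + 3)*(b^3 - b^2 - 20*b) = (b - 1)*(b + 3)*(b + 4)*(b^2 - 5*b) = b*(b - 1)*(b + 3)*(b + 4)*(b - 5)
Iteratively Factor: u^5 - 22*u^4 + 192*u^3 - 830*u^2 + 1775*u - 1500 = (u - 5)*(u^4 - 17*u^3 + 107*u^2 - 295*u + 300) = (u - 5)*(u - 4)*(u^3 - 13*u^2 + 55*u - 75) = (u - 5)^2*(u - 4)*(u^2 - 8*u + 15) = (u - 5)^2*(u - 4)*(u - 3)*(u - 5)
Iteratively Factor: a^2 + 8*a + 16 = (a + 4)*(a + 4)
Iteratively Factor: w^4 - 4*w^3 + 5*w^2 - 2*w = (w - 2)*(w^3 - 2*w^2 + w) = (w - 2)*(w - 1)*(w^2 - w) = (w - 2)*(w - 1)^2*(w)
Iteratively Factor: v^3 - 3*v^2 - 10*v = (v + 2)*(v^2 - 5*v) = v*(v + 2)*(v - 5)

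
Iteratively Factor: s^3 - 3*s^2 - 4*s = (s)*(s^2 - 3*s - 4) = s*(s + 1)*(s - 4)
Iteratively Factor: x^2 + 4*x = (x)*(x + 4)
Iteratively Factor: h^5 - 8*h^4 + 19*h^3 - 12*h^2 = (h)*(h^4 - 8*h^3 + 19*h^2 - 12*h) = h*(h - 1)*(h^3 - 7*h^2 + 12*h) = h*(h - 4)*(h - 1)*(h^2 - 3*h) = h*(h - 4)*(h - 3)*(h - 1)*(h)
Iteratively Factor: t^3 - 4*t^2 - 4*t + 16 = (t - 4)*(t^2 - 4) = (t - 4)*(t - 2)*(t + 2)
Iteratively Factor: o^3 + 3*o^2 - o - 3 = (o - 1)*(o^2 + 4*o + 3) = (o - 1)*(o + 3)*(o + 1)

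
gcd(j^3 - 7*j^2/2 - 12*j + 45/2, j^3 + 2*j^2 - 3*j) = j + 3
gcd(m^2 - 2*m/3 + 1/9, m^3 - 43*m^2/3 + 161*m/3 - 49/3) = m - 1/3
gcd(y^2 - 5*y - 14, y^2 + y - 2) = y + 2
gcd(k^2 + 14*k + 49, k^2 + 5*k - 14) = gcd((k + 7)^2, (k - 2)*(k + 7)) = k + 7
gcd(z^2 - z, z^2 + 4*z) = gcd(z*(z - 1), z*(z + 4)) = z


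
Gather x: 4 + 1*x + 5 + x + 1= 2*x + 10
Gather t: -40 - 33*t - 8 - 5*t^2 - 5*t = -5*t^2 - 38*t - 48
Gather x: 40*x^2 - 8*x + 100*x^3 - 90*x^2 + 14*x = 100*x^3 - 50*x^2 + 6*x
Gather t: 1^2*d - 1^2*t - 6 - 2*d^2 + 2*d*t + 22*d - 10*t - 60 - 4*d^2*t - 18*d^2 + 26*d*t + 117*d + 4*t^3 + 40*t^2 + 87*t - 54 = -20*d^2 + 140*d + 4*t^3 + 40*t^2 + t*(-4*d^2 + 28*d + 76) - 120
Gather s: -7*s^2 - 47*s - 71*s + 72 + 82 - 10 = -7*s^2 - 118*s + 144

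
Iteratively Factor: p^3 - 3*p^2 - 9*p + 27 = (p - 3)*(p^2 - 9) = (p - 3)^2*(p + 3)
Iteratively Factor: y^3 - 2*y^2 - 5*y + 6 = (y - 3)*(y^2 + y - 2) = (y - 3)*(y + 2)*(y - 1)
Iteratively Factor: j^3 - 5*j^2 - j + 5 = (j - 5)*(j^2 - 1) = (j - 5)*(j - 1)*(j + 1)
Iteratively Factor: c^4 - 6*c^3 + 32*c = (c - 4)*(c^3 - 2*c^2 - 8*c) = (c - 4)^2*(c^2 + 2*c) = (c - 4)^2*(c + 2)*(c)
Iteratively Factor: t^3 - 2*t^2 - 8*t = (t - 4)*(t^2 + 2*t) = (t - 4)*(t + 2)*(t)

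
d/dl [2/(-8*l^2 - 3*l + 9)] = 2*(16*l + 3)/(8*l^2 + 3*l - 9)^2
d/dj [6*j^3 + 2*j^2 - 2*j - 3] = 18*j^2 + 4*j - 2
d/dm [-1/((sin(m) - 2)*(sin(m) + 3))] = (sin(2*m) + cos(m))/((sin(m) - 2)^2*(sin(m) + 3)^2)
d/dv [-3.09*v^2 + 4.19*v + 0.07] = 4.19 - 6.18*v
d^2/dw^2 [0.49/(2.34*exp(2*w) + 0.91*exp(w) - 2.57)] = (-(4.5864*exp(w) + 0.4459)*(2.34*exp(2*w) + 0.91*exp(w) - 2.57) + 0.49*(4.68*exp(w) + 0.91)*(9.36*exp(w) + 1.82)*exp(w))*exp(w)/(2.34*exp(2*w) + 0.91*exp(w) - 2.57)^3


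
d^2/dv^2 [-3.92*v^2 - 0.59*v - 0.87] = -7.84000000000000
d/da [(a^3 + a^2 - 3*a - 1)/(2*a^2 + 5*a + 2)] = (2*a^4 + 10*a^3 + 17*a^2 + 8*a - 1)/(4*a^4 + 20*a^3 + 33*a^2 + 20*a + 4)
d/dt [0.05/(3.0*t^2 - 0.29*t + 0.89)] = (0.0145 - 0.3*t)/(3.0*t^2 - 0.29*t + 0.89)^2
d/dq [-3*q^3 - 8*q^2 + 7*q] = -9*q^2 - 16*q + 7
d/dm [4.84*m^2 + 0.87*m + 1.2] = 9.68*m + 0.87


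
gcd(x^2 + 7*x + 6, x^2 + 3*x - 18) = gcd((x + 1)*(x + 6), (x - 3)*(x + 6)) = x + 6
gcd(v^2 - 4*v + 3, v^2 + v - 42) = 1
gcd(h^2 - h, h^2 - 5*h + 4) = h - 1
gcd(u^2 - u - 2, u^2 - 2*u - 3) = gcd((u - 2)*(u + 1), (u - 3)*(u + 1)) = u + 1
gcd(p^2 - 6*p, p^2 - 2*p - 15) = 1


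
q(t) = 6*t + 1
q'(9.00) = 6.00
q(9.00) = 55.00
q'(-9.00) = 6.00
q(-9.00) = -53.00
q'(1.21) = 6.00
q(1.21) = 8.26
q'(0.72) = 6.00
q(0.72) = 5.32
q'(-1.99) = 6.00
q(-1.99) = -10.94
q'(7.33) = 6.00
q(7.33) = 44.98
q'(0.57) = 6.00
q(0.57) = 4.42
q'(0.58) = 6.00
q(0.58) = 4.48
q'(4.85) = 6.00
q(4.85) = 30.10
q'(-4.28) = 6.00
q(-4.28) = -24.68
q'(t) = 6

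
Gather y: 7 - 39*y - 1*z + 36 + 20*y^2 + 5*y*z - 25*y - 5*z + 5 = 20*y^2 + y*(5*z - 64) - 6*z + 48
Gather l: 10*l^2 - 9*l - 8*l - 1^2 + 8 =10*l^2 - 17*l + 7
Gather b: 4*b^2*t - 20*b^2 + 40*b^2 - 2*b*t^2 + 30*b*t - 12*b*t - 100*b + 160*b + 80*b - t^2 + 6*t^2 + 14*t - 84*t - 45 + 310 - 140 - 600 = b^2*(4*t + 20) + b*(-2*t^2 + 18*t + 140) + 5*t^2 - 70*t - 475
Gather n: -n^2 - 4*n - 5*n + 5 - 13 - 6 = -n^2 - 9*n - 14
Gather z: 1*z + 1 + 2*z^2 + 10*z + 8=2*z^2 + 11*z + 9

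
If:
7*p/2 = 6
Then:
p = 12/7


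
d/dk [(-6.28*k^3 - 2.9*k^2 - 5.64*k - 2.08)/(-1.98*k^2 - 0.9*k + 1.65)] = (12.4344*k^4 + 11.304*k^3 - 39.6432*k^2 - 17.8068*k - 11.178)/(3.9204*k^4 + 3.564*k^3 - 5.724*k^2 - 2.97*k + 2.7225)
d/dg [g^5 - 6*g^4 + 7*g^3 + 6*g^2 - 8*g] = 5*g^4 - 24*g^3 + 21*g^2 + 12*g - 8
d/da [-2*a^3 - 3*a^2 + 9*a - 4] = -6*a^2 - 6*a + 9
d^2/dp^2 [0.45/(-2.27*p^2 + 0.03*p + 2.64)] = (-4.63761*p^2 + 0.06129*p + 0.45*(4.54*p - 0.03)*(9.08*p - 0.06) + 5.39352)/(-2.27*p^2 + 0.03*p + 2.64)^3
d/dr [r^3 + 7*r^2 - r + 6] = 3*r^2 + 14*r - 1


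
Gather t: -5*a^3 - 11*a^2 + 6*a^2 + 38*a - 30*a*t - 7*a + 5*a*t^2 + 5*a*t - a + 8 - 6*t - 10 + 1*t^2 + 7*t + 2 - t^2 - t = -5*a^3 - 5*a^2 + 5*a*t^2 - 25*a*t + 30*a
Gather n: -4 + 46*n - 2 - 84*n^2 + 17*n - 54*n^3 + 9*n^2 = -54*n^3 - 75*n^2 + 63*n - 6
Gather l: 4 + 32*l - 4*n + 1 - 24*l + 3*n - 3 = 8*l - n + 2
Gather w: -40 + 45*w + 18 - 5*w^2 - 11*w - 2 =-5*w^2 + 34*w - 24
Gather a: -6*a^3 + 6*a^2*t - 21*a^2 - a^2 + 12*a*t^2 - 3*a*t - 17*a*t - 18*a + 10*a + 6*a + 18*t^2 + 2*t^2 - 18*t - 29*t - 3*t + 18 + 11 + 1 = -6*a^3 + a^2*(6*t - 22) + a*(12*t^2 - 20*t - 2) + 20*t^2 - 50*t + 30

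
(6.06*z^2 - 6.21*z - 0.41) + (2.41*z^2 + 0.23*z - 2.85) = 8.47*z^2 - 5.98*z - 3.26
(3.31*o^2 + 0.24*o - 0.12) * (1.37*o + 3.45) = 4.5347*o^3 + 11.7483*o^2 + 0.6636*o - 0.414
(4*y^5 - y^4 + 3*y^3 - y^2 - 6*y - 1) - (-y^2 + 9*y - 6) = 4*y^5 - y^4 + 3*y^3 - 15*y + 5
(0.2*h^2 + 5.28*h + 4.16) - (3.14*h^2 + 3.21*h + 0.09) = -2.94*h^2 + 2.07*h + 4.07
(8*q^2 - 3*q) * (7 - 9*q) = -72*q^3 + 83*q^2 - 21*q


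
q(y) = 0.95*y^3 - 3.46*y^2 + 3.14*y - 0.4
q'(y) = 2.85*y^2 - 6.92*y + 3.14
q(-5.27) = -252.09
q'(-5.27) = 118.76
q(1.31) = -0.09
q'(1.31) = -1.03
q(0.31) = 0.27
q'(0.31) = 1.27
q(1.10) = 0.13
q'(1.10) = -1.02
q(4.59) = 32.98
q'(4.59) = 31.42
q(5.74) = 83.29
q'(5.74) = 57.32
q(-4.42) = -163.91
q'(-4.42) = 89.41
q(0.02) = -0.34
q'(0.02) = 3.00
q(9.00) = 440.15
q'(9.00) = 171.71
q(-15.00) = -4032.25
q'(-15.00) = 748.19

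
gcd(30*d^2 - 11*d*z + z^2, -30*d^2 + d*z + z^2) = -5*d + z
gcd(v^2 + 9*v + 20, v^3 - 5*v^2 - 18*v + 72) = v + 4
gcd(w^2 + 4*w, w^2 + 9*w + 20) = w + 4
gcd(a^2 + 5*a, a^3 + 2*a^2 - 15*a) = a^2 + 5*a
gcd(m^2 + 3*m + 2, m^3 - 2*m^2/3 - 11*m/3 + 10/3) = m + 2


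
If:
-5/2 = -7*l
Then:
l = 5/14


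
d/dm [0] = 0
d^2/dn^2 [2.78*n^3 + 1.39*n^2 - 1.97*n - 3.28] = 16.68*n + 2.78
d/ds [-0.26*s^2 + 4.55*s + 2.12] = 4.55 - 0.52*s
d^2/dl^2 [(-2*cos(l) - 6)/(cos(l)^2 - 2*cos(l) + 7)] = 4*(-9*(1 - cos(2*l))^2*cos(l) - 14*(1 - cos(2*l))^2 - 488*cos(l) + 96*cos(2*l) + 54*cos(3*l) + 2*cos(5*l) + 192)/(4*cos(l) - cos(2*l) - 15)^3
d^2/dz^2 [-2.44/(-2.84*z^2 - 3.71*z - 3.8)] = (-39.360128*z^2 - 51.417632*z + 2.44*(5.68*z + 3.71)*(11.36*z + 7.42) - 52.66496)/(2.84*z^2 + 3.71*z + 3.8)^3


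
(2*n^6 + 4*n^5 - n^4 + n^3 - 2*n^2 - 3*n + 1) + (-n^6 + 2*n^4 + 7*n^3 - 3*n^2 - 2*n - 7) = n^6 + 4*n^5 + n^4 + 8*n^3 - 5*n^2 - 5*n - 6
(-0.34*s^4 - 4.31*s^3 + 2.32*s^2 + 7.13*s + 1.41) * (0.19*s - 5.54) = -0.0646*s^5 + 1.0647*s^4 + 24.3182*s^3 - 11.4981*s^2 - 39.2323*s - 7.8114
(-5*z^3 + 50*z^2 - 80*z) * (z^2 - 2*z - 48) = -5*z^5 + 60*z^4 + 60*z^3 - 2240*z^2 + 3840*z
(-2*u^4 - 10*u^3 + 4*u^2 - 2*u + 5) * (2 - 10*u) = 20*u^5 + 96*u^4 - 60*u^3 + 28*u^2 - 54*u + 10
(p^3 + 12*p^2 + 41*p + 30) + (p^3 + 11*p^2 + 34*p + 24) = 2*p^3 + 23*p^2 + 75*p + 54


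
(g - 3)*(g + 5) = g^2 + 2*g - 15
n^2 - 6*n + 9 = (n - 3)^2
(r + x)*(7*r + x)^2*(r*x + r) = 49*r^4*x + 49*r^4 + 63*r^3*x^2 + 63*r^3*x + 15*r^2*x^3 + 15*r^2*x^2 + r*x^4 + r*x^3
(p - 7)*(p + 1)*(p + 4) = p^3 - 2*p^2 - 31*p - 28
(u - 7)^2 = u^2 - 14*u + 49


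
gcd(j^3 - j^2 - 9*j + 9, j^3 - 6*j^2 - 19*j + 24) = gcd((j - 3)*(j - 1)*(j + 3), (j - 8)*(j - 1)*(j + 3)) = j^2 + 2*j - 3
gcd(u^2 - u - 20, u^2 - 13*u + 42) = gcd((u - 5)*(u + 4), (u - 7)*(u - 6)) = 1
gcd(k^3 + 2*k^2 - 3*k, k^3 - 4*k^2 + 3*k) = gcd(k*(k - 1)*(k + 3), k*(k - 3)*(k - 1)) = k^2 - k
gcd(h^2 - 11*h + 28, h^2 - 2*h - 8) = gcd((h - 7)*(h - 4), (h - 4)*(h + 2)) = h - 4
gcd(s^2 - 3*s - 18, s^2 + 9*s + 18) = s + 3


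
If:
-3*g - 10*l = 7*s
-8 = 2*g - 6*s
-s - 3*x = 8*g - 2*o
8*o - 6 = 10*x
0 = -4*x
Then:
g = 1/50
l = -118/125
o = 3/4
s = 67/50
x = 0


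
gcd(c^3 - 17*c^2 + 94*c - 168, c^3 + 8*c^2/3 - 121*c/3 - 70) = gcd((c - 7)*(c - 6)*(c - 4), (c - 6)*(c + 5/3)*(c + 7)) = c - 6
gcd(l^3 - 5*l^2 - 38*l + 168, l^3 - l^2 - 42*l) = l^2 - l - 42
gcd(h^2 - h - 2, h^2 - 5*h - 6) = h + 1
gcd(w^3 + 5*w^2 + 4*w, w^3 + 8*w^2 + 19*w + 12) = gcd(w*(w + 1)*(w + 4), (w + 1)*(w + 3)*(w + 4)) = w^2 + 5*w + 4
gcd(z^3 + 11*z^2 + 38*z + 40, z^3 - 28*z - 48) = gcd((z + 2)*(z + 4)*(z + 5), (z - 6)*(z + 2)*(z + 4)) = z^2 + 6*z + 8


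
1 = 1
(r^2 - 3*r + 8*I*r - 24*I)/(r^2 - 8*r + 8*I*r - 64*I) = (r - 3)/(r - 8)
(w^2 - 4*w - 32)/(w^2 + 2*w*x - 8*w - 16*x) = (w + 4)/(w + 2*x)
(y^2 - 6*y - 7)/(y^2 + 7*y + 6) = (y - 7)/(y + 6)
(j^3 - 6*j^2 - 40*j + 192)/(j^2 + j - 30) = (j^2 - 12*j + 32)/(j - 5)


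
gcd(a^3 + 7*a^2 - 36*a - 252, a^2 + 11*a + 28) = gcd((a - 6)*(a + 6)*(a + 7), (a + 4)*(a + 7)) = a + 7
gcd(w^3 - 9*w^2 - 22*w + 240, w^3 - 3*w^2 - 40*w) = w^2 - 3*w - 40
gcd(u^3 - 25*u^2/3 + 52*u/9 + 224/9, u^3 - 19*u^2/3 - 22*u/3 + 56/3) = u - 7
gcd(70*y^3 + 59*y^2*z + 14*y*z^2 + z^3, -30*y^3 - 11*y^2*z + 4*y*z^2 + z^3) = 10*y^2 + 7*y*z + z^2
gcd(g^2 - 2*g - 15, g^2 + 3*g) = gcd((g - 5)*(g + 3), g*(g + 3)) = g + 3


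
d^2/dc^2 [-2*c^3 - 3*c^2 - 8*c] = -12*c - 6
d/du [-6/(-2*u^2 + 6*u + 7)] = 12*(3 - 2*u)/(-2*u^2 + 6*u + 7)^2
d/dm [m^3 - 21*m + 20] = 3*m^2 - 21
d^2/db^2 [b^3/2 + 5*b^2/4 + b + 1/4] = 3*b + 5/2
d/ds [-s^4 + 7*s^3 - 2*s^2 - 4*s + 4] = -4*s^3 + 21*s^2 - 4*s - 4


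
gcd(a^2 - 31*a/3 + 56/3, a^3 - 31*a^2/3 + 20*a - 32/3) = a - 8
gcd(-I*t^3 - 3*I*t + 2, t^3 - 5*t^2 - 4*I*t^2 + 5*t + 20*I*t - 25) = t + I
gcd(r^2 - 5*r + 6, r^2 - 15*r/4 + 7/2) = r - 2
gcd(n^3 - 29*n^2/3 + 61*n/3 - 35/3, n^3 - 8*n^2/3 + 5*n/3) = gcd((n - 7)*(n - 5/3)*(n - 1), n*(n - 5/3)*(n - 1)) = n^2 - 8*n/3 + 5/3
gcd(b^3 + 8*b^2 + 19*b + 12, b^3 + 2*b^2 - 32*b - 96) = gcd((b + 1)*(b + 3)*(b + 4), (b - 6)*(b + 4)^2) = b + 4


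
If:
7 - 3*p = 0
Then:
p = 7/3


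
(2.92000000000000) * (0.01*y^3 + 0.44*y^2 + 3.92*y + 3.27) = 0.0292*y^3 + 1.2848*y^2 + 11.4464*y + 9.5484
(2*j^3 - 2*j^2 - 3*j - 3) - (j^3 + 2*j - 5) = j^3 - 2*j^2 - 5*j + 2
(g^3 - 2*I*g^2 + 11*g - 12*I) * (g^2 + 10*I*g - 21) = g^5 + 8*I*g^4 + 10*g^3 + 140*I*g^2 - 111*g + 252*I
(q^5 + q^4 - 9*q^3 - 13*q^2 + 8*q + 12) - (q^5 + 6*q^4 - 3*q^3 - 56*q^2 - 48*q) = -5*q^4 - 6*q^3 + 43*q^2 + 56*q + 12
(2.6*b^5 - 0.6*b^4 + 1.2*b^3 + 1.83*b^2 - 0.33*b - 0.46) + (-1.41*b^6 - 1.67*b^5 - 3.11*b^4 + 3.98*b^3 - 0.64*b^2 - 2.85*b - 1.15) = -1.41*b^6 + 0.93*b^5 - 3.71*b^4 + 5.18*b^3 + 1.19*b^2 - 3.18*b - 1.61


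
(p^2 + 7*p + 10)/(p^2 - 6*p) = (p^2 + 7*p + 10)/(p*(p - 6))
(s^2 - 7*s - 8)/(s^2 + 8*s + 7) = (s - 8)/(s + 7)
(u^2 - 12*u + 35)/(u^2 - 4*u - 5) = (u - 7)/(u + 1)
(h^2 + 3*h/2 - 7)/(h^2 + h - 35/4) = 2*(h - 2)/(2*h - 5)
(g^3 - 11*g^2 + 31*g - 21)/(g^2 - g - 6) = (g^2 - 8*g + 7)/(g + 2)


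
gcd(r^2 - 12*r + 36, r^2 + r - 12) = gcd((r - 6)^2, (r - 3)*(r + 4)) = 1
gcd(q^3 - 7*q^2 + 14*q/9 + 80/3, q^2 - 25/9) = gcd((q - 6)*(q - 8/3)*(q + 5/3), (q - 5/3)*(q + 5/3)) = q + 5/3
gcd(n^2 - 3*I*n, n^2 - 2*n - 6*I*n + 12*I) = 1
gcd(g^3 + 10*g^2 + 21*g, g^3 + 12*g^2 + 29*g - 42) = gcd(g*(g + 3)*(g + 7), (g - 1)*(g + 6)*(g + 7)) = g + 7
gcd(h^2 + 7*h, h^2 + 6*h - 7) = h + 7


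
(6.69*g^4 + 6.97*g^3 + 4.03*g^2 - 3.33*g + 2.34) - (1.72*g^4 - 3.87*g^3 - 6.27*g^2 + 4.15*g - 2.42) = 4.97*g^4 + 10.84*g^3 + 10.3*g^2 - 7.48*g + 4.76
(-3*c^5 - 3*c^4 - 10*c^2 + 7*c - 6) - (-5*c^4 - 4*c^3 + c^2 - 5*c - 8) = -3*c^5 + 2*c^4 + 4*c^3 - 11*c^2 + 12*c + 2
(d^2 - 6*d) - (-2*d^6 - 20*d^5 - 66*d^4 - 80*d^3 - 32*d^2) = 2*d^6 + 20*d^5 + 66*d^4 + 80*d^3 + 33*d^2 - 6*d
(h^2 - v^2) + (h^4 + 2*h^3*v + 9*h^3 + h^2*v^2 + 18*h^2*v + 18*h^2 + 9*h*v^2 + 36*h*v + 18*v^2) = h^4 + 2*h^3*v + 9*h^3 + h^2*v^2 + 18*h^2*v + 19*h^2 + 9*h*v^2 + 36*h*v + 17*v^2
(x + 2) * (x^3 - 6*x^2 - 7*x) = x^4 - 4*x^3 - 19*x^2 - 14*x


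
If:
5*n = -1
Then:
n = -1/5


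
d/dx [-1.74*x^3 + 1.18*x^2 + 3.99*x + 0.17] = -5.22*x^2 + 2.36*x + 3.99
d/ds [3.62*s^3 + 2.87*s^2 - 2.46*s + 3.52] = 10.86*s^2 + 5.74*s - 2.46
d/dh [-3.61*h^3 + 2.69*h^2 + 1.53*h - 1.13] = -10.83*h^2 + 5.38*h + 1.53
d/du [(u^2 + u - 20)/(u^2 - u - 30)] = -2/(u^2 - 12*u + 36)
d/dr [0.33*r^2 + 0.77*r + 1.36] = 0.66*r + 0.77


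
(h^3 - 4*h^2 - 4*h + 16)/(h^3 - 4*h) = (h - 4)/h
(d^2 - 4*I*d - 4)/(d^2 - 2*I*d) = (d - 2*I)/d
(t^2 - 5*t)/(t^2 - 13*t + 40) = t/(t - 8)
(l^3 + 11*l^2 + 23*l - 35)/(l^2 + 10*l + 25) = (l^2 + 6*l - 7)/(l + 5)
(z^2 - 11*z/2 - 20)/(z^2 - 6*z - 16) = (z + 5/2)/(z + 2)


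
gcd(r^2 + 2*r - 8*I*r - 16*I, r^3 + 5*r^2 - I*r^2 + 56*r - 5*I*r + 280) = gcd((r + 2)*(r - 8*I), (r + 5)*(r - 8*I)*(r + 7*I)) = r - 8*I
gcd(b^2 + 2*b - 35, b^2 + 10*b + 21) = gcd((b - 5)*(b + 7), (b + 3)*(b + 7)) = b + 7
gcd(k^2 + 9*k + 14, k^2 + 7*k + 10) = k + 2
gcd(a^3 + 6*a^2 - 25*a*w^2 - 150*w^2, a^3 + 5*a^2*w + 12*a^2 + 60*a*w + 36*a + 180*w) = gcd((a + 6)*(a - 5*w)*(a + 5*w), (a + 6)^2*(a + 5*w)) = a^2 + 5*a*w + 6*a + 30*w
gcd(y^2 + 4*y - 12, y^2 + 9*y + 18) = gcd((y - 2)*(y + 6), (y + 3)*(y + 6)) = y + 6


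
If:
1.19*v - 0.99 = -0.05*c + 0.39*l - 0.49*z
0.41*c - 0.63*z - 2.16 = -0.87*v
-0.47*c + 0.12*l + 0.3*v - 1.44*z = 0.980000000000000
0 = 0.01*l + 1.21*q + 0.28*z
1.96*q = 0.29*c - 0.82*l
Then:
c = 1.44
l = 0.00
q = 0.21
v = 1.15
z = -0.91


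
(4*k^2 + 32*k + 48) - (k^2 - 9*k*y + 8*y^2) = 3*k^2 + 9*k*y + 32*k - 8*y^2 + 48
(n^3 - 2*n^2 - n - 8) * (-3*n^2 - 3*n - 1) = -3*n^5 + 3*n^4 + 8*n^3 + 29*n^2 + 25*n + 8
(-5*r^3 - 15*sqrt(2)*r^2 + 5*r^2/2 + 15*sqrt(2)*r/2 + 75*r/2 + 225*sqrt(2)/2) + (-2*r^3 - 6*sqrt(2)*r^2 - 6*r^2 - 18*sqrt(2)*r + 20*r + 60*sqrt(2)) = -7*r^3 - 21*sqrt(2)*r^2 - 7*r^2/2 - 21*sqrt(2)*r/2 + 115*r/2 + 345*sqrt(2)/2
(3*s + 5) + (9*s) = 12*s + 5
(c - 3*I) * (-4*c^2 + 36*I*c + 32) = -4*c^3 + 48*I*c^2 + 140*c - 96*I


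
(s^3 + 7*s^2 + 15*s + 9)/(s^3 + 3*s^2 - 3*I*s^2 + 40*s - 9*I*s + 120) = (s^2 + 4*s + 3)/(s^2 - 3*I*s + 40)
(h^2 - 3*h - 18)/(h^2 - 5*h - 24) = (h - 6)/(h - 8)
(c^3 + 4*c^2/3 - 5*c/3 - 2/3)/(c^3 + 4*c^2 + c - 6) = (c + 1/3)/(c + 3)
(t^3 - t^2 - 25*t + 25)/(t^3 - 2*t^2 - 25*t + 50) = (t - 1)/(t - 2)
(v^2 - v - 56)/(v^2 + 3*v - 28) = (v - 8)/(v - 4)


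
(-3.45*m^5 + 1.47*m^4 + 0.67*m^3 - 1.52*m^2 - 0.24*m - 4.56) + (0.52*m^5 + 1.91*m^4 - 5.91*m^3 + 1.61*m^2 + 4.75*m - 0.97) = -2.93*m^5 + 3.38*m^4 - 5.24*m^3 + 0.0900000000000001*m^2 + 4.51*m - 5.53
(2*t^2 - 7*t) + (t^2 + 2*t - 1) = 3*t^2 - 5*t - 1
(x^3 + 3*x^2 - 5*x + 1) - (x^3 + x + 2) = 3*x^2 - 6*x - 1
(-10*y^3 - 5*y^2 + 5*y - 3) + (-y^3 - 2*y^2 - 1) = -11*y^3 - 7*y^2 + 5*y - 4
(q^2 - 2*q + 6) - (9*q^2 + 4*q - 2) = -8*q^2 - 6*q + 8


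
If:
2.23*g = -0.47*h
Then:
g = -0.210762331838565*h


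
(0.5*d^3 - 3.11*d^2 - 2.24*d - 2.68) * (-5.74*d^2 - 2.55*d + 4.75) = -2.87*d^5 + 16.5764*d^4 + 23.1631*d^3 + 6.3227*d^2 - 3.806*d - 12.73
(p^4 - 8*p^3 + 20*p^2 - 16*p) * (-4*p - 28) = -4*p^5 + 4*p^4 + 144*p^3 - 496*p^2 + 448*p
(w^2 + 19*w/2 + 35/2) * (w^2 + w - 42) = w^4 + 21*w^3/2 - 15*w^2 - 763*w/2 - 735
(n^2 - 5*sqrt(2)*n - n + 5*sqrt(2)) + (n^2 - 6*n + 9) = 2*n^2 - 5*sqrt(2)*n - 7*n + 5*sqrt(2) + 9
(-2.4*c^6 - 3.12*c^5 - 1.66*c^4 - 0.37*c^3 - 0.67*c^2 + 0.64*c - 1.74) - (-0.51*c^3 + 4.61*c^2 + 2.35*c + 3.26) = -2.4*c^6 - 3.12*c^5 - 1.66*c^4 + 0.14*c^3 - 5.28*c^2 - 1.71*c - 5.0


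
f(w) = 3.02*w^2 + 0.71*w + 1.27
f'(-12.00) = -71.77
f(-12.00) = 427.63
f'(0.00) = 0.71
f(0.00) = 1.27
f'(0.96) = 6.51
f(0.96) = 4.73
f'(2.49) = 15.75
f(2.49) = 21.76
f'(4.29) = 26.62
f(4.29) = 59.90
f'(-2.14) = -12.22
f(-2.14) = 13.58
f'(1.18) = 7.84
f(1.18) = 6.31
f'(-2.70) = -15.60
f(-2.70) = 21.37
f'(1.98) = 12.67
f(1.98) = 14.52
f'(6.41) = 39.43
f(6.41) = 129.91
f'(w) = 6.04*w + 0.71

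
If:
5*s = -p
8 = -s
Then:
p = 40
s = -8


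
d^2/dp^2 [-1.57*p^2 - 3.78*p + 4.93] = -3.14000000000000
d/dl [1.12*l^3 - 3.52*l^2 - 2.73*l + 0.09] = 3.36*l^2 - 7.04*l - 2.73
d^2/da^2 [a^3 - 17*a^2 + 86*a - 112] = 6*a - 34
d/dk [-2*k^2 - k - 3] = -4*k - 1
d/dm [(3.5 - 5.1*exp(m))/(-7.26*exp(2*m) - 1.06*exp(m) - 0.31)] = (-37.026*exp(2*m) + 50.82*exp(m) + 5.291)*exp(m)/(52.7076*exp(4*m) + 15.3912*exp(3*m) + 5.6248*exp(2*m) + 0.6572*exp(m) + 0.0961)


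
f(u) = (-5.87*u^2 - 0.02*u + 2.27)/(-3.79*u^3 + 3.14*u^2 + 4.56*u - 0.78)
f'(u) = (-11.74*u - 0.02)/(-3.79*u^3 + 3.14*u^2 + 4.56*u - 0.78) + (-5.87*u^2 - 0.02*u + 2.27)*(11.37*u^2 - 6.28*u - 4.56)/(-3.79*u^3 + 3.14*u^2 + 4.56*u - 0.78)^2 = (-22.2473*u^4 - 0.151600000000002*u^3 - 0.894500000000001*u^2 - 5.0984*u - 10.3356)/(14.3641*u^6 - 23.8012*u^5 - 24.7052*u^4 + 34.5492*u^3 + 15.8952*u^2 - 7.1136*u + 0.6084)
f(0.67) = -0.15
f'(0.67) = -2.88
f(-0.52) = -0.39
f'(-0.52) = -3.05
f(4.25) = 0.48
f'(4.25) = -0.16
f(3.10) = 0.78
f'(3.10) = -0.44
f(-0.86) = -65.43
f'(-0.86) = -18956.20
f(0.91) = -0.84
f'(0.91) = -3.21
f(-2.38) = -0.54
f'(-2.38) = -0.22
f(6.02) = 0.31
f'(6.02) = -0.06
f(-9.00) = -0.16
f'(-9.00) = -0.02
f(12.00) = 0.14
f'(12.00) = -0.01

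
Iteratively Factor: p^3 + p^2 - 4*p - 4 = (p + 1)*(p^2 - 4) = (p + 1)*(p + 2)*(p - 2)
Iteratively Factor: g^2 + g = (g)*(g + 1)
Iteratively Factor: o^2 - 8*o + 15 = (o - 3)*(o - 5)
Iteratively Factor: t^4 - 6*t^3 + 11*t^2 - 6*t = (t)*(t^3 - 6*t^2 + 11*t - 6) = t*(t - 1)*(t^2 - 5*t + 6) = t*(t - 2)*(t - 1)*(t - 3)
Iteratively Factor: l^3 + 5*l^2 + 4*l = (l + 4)*(l^2 + l) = (l + 1)*(l + 4)*(l)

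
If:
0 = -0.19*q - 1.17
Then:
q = -6.16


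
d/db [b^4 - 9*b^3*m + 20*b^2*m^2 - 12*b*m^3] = 4*b^3 - 27*b^2*m + 40*b*m^2 - 12*m^3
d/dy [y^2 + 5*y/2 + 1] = 2*y + 5/2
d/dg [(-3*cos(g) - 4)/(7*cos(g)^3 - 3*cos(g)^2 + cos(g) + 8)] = (-42*cos(g)^3 - 75*cos(g)^2 + 24*cos(g) + 20)*sin(g)/(7*cos(g)^3 - 3*cos(g)^2 + cos(g) + 8)^2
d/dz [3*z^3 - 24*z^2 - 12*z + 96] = 9*z^2 - 48*z - 12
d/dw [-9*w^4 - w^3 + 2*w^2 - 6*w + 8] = -36*w^3 - 3*w^2 + 4*w - 6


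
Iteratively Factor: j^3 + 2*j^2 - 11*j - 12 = (j - 3)*(j^2 + 5*j + 4) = (j - 3)*(j + 4)*(j + 1)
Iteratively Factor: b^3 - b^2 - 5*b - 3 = (b - 3)*(b^2 + 2*b + 1) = (b - 3)*(b + 1)*(b + 1)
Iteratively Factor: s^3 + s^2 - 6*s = (s - 2)*(s^2 + 3*s) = s*(s - 2)*(s + 3)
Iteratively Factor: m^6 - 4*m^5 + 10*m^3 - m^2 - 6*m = (m - 2)*(m^5 - 2*m^4 - 4*m^3 + 2*m^2 + 3*m) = (m - 2)*(m - 1)*(m^4 - m^3 - 5*m^2 - 3*m) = (m - 2)*(m - 1)*(m + 1)*(m^3 - 2*m^2 - 3*m) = (m - 2)*(m - 1)*(m + 1)^2*(m^2 - 3*m) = (m - 3)*(m - 2)*(m - 1)*(m + 1)^2*(m)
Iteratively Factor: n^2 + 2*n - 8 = (n + 4)*(n - 2)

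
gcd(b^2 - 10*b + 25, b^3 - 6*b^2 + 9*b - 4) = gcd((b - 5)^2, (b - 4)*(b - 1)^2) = 1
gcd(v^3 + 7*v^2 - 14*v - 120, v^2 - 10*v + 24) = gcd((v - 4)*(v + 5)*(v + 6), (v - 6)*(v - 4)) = v - 4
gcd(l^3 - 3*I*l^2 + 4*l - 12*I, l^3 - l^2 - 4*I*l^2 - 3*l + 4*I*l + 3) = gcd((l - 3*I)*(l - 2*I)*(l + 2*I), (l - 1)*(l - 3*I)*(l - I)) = l - 3*I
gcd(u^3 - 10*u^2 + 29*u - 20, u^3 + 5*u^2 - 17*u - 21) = 1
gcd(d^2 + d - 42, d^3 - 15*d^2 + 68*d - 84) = d - 6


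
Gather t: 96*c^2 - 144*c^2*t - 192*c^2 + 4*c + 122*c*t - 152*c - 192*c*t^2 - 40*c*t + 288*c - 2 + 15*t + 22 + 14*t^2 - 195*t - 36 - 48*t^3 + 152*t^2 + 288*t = -96*c^2 + 140*c - 48*t^3 + t^2*(166 - 192*c) + t*(-144*c^2 + 82*c + 108) - 16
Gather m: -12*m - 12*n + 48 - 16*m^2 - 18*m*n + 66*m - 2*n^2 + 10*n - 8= -16*m^2 + m*(54 - 18*n) - 2*n^2 - 2*n + 40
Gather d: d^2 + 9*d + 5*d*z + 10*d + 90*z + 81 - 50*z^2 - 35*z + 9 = d^2 + d*(5*z + 19) - 50*z^2 + 55*z + 90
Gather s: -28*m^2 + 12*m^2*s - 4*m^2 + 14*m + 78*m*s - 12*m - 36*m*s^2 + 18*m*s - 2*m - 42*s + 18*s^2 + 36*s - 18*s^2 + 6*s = -32*m^2 - 36*m*s^2 + s*(12*m^2 + 96*m)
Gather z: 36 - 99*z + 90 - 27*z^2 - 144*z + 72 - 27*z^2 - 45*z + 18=-54*z^2 - 288*z + 216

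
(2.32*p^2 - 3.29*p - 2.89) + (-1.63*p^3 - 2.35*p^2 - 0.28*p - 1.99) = -1.63*p^3 - 0.0300000000000002*p^2 - 3.57*p - 4.88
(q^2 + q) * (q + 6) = q^3 + 7*q^2 + 6*q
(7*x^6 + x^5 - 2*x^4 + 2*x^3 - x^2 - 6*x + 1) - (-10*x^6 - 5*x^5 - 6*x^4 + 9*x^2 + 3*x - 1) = 17*x^6 + 6*x^5 + 4*x^4 + 2*x^3 - 10*x^2 - 9*x + 2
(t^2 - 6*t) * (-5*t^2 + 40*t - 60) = -5*t^4 + 70*t^3 - 300*t^2 + 360*t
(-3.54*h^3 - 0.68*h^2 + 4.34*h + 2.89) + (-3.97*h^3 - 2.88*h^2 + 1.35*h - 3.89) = -7.51*h^3 - 3.56*h^2 + 5.69*h - 1.0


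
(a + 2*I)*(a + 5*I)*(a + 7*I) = a^3 + 14*I*a^2 - 59*a - 70*I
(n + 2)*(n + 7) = n^2 + 9*n + 14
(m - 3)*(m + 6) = m^2 + 3*m - 18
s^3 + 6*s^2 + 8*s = s*(s + 2)*(s + 4)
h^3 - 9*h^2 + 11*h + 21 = (h - 7)*(h - 3)*(h + 1)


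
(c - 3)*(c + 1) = c^2 - 2*c - 3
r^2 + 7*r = r*(r + 7)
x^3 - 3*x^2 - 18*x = x*(x - 6)*(x + 3)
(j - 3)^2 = j^2 - 6*j + 9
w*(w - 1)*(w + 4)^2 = w^4 + 7*w^3 + 8*w^2 - 16*w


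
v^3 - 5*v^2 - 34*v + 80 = (v - 8)*(v - 2)*(v + 5)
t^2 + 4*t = t*(t + 4)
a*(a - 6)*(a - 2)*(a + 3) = a^4 - 5*a^3 - 12*a^2 + 36*a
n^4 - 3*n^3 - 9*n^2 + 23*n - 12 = (n - 4)*(n - 1)^2*(n + 3)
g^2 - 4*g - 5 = (g - 5)*(g + 1)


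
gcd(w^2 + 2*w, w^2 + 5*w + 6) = w + 2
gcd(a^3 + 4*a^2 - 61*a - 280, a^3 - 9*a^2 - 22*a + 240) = a^2 - 3*a - 40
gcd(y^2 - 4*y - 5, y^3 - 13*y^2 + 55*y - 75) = y - 5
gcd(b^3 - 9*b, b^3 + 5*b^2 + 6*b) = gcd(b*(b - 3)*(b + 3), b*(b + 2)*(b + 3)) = b^2 + 3*b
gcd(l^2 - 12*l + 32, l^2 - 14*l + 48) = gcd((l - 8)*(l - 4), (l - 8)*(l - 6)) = l - 8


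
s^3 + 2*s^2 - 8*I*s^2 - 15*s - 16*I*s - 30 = (s + 2)*(s - 5*I)*(s - 3*I)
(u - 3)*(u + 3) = u^2 - 9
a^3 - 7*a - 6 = (a - 3)*(a + 1)*(a + 2)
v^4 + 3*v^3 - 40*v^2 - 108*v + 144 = (v - 6)*(v - 1)*(v + 4)*(v + 6)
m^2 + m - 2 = (m - 1)*(m + 2)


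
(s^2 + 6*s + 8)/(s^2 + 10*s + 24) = (s + 2)/(s + 6)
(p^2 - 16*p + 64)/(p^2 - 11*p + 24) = (p - 8)/(p - 3)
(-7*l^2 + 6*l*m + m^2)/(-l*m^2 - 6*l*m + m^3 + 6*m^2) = (7*l + m)/(m*(m + 6))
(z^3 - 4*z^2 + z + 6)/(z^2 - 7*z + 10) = (z^2 - 2*z - 3)/(z - 5)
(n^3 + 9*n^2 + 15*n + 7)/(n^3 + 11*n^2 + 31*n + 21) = (n + 1)/(n + 3)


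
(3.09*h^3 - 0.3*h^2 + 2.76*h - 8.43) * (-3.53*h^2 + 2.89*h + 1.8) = -10.9077*h^5 + 9.9891*h^4 - 5.0478*h^3 + 37.1943*h^2 - 19.3947*h - 15.174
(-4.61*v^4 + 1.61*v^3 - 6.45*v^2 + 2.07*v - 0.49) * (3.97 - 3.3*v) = 15.213*v^5 - 23.6147*v^4 + 27.6767*v^3 - 32.4375*v^2 + 9.8349*v - 1.9453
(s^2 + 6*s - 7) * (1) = s^2 + 6*s - 7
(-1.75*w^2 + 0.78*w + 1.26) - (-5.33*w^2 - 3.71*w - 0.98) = 3.58*w^2 + 4.49*w + 2.24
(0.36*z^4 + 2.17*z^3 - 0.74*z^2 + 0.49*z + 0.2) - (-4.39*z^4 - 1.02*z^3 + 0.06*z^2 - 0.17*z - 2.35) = 4.75*z^4 + 3.19*z^3 - 0.8*z^2 + 0.66*z + 2.55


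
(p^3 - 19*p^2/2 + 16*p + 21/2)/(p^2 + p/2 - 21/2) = (2*p^2 - 13*p - 7)/(2*p + 7)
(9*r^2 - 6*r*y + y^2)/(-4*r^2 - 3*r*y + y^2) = (-9*r^2 + 6*r*y - y^2)/(4*r^2 + 3*r*y - y^2)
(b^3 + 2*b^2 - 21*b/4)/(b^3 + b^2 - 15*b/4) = (2*b + 7)/(2*b + 5)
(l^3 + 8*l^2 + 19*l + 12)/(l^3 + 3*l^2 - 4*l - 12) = (l^2 + 5*l + 4)/(l^2 - 4)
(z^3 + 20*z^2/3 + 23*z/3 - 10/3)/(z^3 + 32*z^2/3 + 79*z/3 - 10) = (z + 2)/(z + 6)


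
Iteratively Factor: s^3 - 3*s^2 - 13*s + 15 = (s + 3)*(s^2 - 6*s + 5) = (s - 5)*(s + 3)*(s - 1)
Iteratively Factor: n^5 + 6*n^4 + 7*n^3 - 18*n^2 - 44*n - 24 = (n + 3)*(n^4 + 3*n^3 - 2*n^2 - 12*n - 8) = (n + 1)*(n + 3)*(n^3 + 2*n^2 - 4*n - 8) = (n - 2)*(n + 1)*(n + 3)*(n^2 + 4*n + 4) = (n - 2)*(n + 1)*(n + 2)*(n + 3)*(n + 2)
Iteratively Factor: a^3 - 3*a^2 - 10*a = (a)*(a^2 - 3*a - 10) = a*(a - 5)*(a + 2)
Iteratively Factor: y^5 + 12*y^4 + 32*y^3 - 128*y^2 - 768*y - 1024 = (y + 4)*(y^4 + 8*y^3 - 128*y - 256) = (y + 4)^2*(y^3 + 4*y^2 - 16*y - 64) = (y - 4)*(y + 4)^2*(y^2 + 8*y + 16) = (y - 4)*(y + 4)^3*(y + 4)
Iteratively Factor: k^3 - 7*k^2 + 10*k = (k - 5)*(k^2 - 2*k) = (k - 5)*(k - 2)*(k)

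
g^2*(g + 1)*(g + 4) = g^4 + 5*g^3 + 4*g^2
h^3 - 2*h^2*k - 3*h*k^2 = h*(h - 3*k)*(h + k)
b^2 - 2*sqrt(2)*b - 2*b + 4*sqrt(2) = (b - 2)*(b - 2*sqrt(2))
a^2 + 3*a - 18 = (a - 3)*(a + 6)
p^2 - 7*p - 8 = (p - 8)*(p + 1)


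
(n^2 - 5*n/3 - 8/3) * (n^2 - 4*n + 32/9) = n^4 - 17*n^3/3 + 68*n^2/9 + 128*n/27 - 256/27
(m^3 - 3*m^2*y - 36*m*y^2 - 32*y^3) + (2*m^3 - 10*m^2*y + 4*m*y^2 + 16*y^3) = 3*m^3 - 13*m^2*y - 32*m*y^2 - 16*y^3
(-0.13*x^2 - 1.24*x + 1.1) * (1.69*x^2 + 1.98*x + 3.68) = -0.2197*x^4 - 2.353*x^3 - 1.0746*x^2 - 2.3852*x + 4.048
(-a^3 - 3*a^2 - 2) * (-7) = 7*a^3 + 21*a^2 + 14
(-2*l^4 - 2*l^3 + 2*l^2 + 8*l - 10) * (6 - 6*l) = 12*l^5 - 24*l^3 - 36*l^2 + 108*l - 60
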